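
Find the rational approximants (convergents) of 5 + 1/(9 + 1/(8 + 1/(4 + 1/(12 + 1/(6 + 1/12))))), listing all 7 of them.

Using the convergent recurrence p_i = a_i*p_{i-1} + p_{i-2}, q_i = a_i*q_{i-1} + q_{i-2} with p_{-2}=0, p_{-1}=1, q_{-2}=1, q_{-1}=0:
  i=0: a_0=5, p_0 = 5*1 + 0 = 5, q_0 = 5*0 + 1 = 1.
  i=1: a_1=9, p_1 = 9*5 + 1 = 46, q_1 = 9*1 + 0 = 9.
  i=2: a_2=8, p_2 = 8*46 + 5 = 373, q_2 = 8*9 + 1 = 73.
  i=3: a_3=4, p_3 = 4*373 + 46 = 1538, q_3 = 4*73 + 9 = 301.
  i=4: a_4=12, p_4 = 12*1538 + 373 = 18829, q_4 = 12*301 + 73 = 3685.
  i=5: a_5=6, p_5 = 6*18829 + 1538 = 114512, q_5 = 6*3685 + 301 = 22411.
  i=6: a_6=12, p_6 = 12*114512 + 18829 = 1392973, q_6 = 12*22411 + 3685 = 272617.

5/1, 46/9, 373/73, 1538/301, 18829/3685, 114512/22411, 1392973/272617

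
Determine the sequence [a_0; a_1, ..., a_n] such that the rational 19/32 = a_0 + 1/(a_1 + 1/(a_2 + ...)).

Run the Euclidean algorithm on 19 and 32; the successive quotients are the partial quotients a_0, a_1, ... (each step inverts the fractional part left over by the previous one):
  19 = 0*32 + 19, so a_0 = 0.
  32 = 1*19 + 13, so a_1 = 1.
  19 = 1*13 + 6, so a_2 = 1.
  13 = 2*6 + 1, so a_3 = 2.
  6 = 6*1 + 0, so a_4 = 6.
The remainder reaches 0 after 5 divisions, so the expansion has 5 partial quotients, read off in order.

[0; 1, 1, 2, 6]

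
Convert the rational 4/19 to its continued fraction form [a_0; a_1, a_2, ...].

[0; 4, 1, 3]

Run the Euclidean algorithm on 4 and 19; the successive quotients are the partial quotients a_0, a_1, ... (each step inverts the fractional part left over by the previous one):
  4 = 0*19 + 4, so a_0 = 0.
  19 = 4*4 + 3, so a_1 = 4.
  4 = 1*3 + 1, so a_2 = 1.
  3 = 3*1 + 0, so a_3 = 3.
The remainder reaches 0 after 4 divisions, so the expansion has 4 partial quotients, read off in order.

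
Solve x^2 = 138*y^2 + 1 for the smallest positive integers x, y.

First expand sqrt(138) as a continued fraction. With x_i = (sqrt(138) + m_i)/d_i and (m_0, d_0) = (0, 1): a_0 = floor(sqrt(138)) = 11, since 11^2 = 121 <= 138 < 144 = 12^2.
Iterate m_{i+1} = d_i*a_i - m_i, d_{i+1} = (138 - m_{i+1}^2)/d_i, a_{i+1} = floor((a_0 + m_{i+1})/d_{i+1}):
  m_1 = 1*11 - 0 = 11, d_1 = (138 - 11^2)/1 = 17/1 = 17, a_1 = floor((11 + 11)/17) = 1.
  m_2 = 17*1 - 11 = 6, d_2 = (138 - 6^2)/17 = 102/17 = 6, a_2 = floor((11 + 6)/6) = 2.
  m_3 = 6*2 - 6 = 6, d_3 = (138 - 6^2)/6 = 102/6 = 17, a_3 = floor((11 + 6)/17) = 1.
  m_4 = 17*1 - 6 = 11, d_4 = (138 - 11^2)/17 = 17/17 = 1, a_4 = floor((11 + 11)/1) = 22.
  m_5 = 1*22 - 11 = 11, d_5 = (138 - 11^2)/1 = 17/1 = 17: (m_5, d_5) = (m_1, d_1) = (11, 17), so from here the quotients repeat a_1, ..., a_4; the period length is 4.
So sqrt(138) = [11; (1, 2, 1, 22)] with period length k = 4.
k is even, so the fundamental solution of x^2 - 138y^2 = 1 is (p_{k-1}, q_{k-1}) = (p_3, q_3); compute convergents through index 3.
Convergents (p_i = a_i*p_{i-1} + p_{i-2}, q_i = a_i*q_{i-1} + q_{i-2} with p_{-2}=0, p_{-1}=1, q_{-2}=1, q_{-1}=0):
  i=0: a_0=11, p_0 = 11*1 + 0 = 11, q_0 = 11*0 + 1 = 1.
  i=1: a_1=1, p_1 = 1*11 + 1 = 12, q_1 = 1*1 + 0 = 1.
  i=2: a_2=2, p_2 = 2*12 + 11 = 35, q_2 = 2*1 + 1 = 3.
  i=3: a_3=1, p_3 = 1*35 + 12 = 47, q_3 = 1*3 + 1 = 4.
Check: 47^2 - 138*4^2 = 2209 - 2208 = 1, so (x, y) = (47, 4) solves the equation, and by the theorem it is the least positive solution.

(x, y) = (47, 4)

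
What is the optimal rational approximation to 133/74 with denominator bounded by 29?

9/5

Expand x = 133/74 as a continued fraction with the Euclidean algorithm:
  133 = 1*74 + 59, so a_0 = 1.
  74 = 1*59 + 15, so a_1 = 1.
  59 = 3*15 + 14, so a_2 = 3.
  15 = 1*14 + 1, so a_3 = 1.
  14 = 14*1 + 0, so a_4 = 14.
so x = [1; 1, 3, 1, 14].
Convergents (p_i = a_i*p_{i-1} + p_{i-2}, q_i = a_i*q_{i-1} + q_{i-2} with p_{-2}=0, p_{-1}=1, q_{-2}=1, q_{-1}=0), until the denominator exceeds 29:
  i=0: a_0=1, p_0 = 1*1 + 0 = 1, q_0 = 1*0 + 1 = 1.
  i=1: a_1=1, p_1 = 1*1 + 1 = 2, q_1 = 1*1 + 0 = 1.
  i=2: a_2=3, p_2 = 3*2 + 1 = 7, q_2 = 3*1 + 1 = 4.
  i=3: a_3=1, p_3 = 1*7 + 2 = 9, q_3 = 1*4 + 1 = 5.
  i=4: a_4=14, p_4 = 14*9 + 7 = 133, q_4 = 14*5 + 4 = 74.
q_4 = 74 > 29, so the last convergent with denominator <= 29 is p_3/q_3 = 9/5.
The closest fraction with denominator <= 29 is either p_3/q_3 or the intermediate fraction (k*p_3 + p_2)/(k*q_3 + q_2) with the largest k >= 1 whose denominator stays <= 29; these approach x as k grows, and every other convergent or intermediate fraction in range is farther away.
Largest k: floor((29 - q_2)/q_3) = floor((29 - 4)/5) = 5.
That gives (5*9 + 7)/(5*5 + 4) = 52/29.
Compare the errors: |x - 9/5| = |133*5 - 9*74|/(74*5) = 1/370, and |x - 52/29| = |133*29 - 52*74|/(74*29) = 9/2146.
Cross-multiplying, 1*2146 = 2146 < 3330 = 9*370, so 1/370 is smaller: the convergent 9/5 is closer to x than 52/29.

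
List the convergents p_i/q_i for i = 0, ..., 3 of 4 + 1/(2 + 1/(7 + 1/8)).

Using the convergent recurrence p_i = a_i*p_{i-1} + p_{i-2}, q_i = a_i*q_{i-1} + q_{i-2} with p_{-2}=0, p_{-1}=1, q_{-2}=1, q_{-1}=0:
  i=0: a_0=4, p_0 = 4*1 + 0 = 4, q_0 = 4*0 + 1 = 1.
  i=1: a_1=2, p_1 = 2*4 + 1 = 9, q_1 = 2*1 + 0 = 2.
  i=2: a_2=7, p_2 = 7*9 + 4 = 67, q_2 = 7*2 + 1 = 15.
  i=3: a_3=8, p_3 = 8*67 + 9 = 545, q_3 = 8*15 + 2 = 122.

4/1, 9/2, 67/15, 545/122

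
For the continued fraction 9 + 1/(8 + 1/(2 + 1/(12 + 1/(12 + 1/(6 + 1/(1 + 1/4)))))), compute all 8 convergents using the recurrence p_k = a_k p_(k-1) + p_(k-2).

Using the convergent recurrence p_i = a_i*p_{i-1} + p_{i-2}, q_i = a_i*q_{i-1} + q_{i-2} with p_{-2}=0, p_{-1}=1, q_{-2}=1, q_{-1}=0:
  i=0: a_0=9, p_0 = 9*1 + 0 = 9, q_0 = 9*0 + 1 = 1.
  i=1: a_1=8, p_1 = 8*9 + 1 = 73, q_1 = 8*1 + 0 = 8.
  i=2: a_2=2, p_2 = 2*73 + 9 = 155, q_2 = 2*8 + 1 = 17.
  i=3: a_3=12, p_3 = 12*155 + 73 = 1933, q_3 = 12*17 + 8 = 212.
  i=4: a_4=12, p_4 = 12*1933 + 155 = 23351, q_4 = 12*212 + 17 = 2561.
  i=5: a_5=6, p_5 = 6*23351 + 1933 = 142039, q_5 = 6*2561 + 212 = 15578.
  i=6: a_6=1, p_6 = 1*142039 + 23351 = 165390, q_6 = 1*15578 + 2561 = 18139.
  i=7: a_7=4, p_7 = 4*165390 + 142039 = 803599, q_7 = 4*18139 + 15578 = 88134.

9/1, 73/8, 155/17, 1933/212, 23351/2561, 142039/15578, 165390/18139, 803599/88134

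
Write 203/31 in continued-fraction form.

[6; 1, 1, 4, 1, 2]

Run the Euclidean algorithm on 203 and 31; the successive quotients are the partial quotients a_0, a_1, ... (each step inverts the fractional part left over by the previous one):
  203 = 6*31 + 17, so a_0 = 6.
  31 = 1*17 + 14, so a_1 = 1.
  17 = 1*14 + 3, so a_2 = 1.
  14 = 4*3 + 2, so a_3 = 4.
  3 = 1*2 + 1, so a_4 = 1.
  2 = 2*1 + 0, so a_5 = 2.
The remainder reaches 0 after 6 divisions, so the expansion has 6 partial quotients, read off in order.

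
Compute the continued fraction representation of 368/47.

Run the Euclidean algorithm on 368 and 47; the successive quotients are the partial quotients a_0, a_1, ... (each step inverts the fractional part left over by the previous one):
  368 = 7*47 + 39, so a_0 = 7.
  47 = 1*39 + 8, so a_1 = 1.
  39 = 4*8 + 7, so a_2 = 4.
  8 = 1*7 + 1, so a_3 = 1.
  7 = 7*1 + 0, so a_4 = 7.
The remainder reaches 0 after 5 divisions, so the expansion has 5 partial quotients, read off in order.

[7; 1, 4, 1, 7]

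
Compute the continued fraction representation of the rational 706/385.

[1; 1, 5, 64]

Run the Euclidean algorithm on 706 and 385; the successive quotients are the partial quotients a_0, a_1, ... (each step inverts the fractional part left over by the previous one):
  706 = 1*385 + 321, so a_0 = 1.
  385 = 1*321 + 64, so a_1 = 1.
  321 = 5*64 + 1, so a_2 = 5.
  64 = 64*1 + 0, so a_3 = 64.
The remainder reaches 0 after 4 divisions, so the expansion has 4 partial quotients, read off in order.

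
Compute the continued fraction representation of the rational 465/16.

Run the Euclidean algorithm on 465 and 16; the successive quotients are the partial quotients a_0, a_1, ... (each step inverts the fractional part left over by the previous one):
  465 = 29*16 + 1, so a_0 = 29.
  16 = 16*1 + 0, so a_1 = 16.
The remainder reaches 0 after 2 divisions, so the expansion has 2 partial quotients, read off in order.

[29; 16]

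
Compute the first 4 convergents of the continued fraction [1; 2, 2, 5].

1/1, 3/2, 7/5, 38/27

Using the convergent recurrence p_i = a_i*p_{i-1} + p_{i-2}, q_i = a_i*q_{i-1} + q_{i-2} with p_{-2}=0, p_{-1}=1, q_{-2}=1, q_{-1}=0:
  i=0: a_0=1, p_0 = 1*1 + 0 = 1, q_0 = 1*0 + 1 = 1.
  i=1: a_1=2, p_1 = 2*1 + 1 = 3, q_1 = 2*1 + 0 = 2.
  i=2: a_2=2, p_2 = 2*3 + 1 = 7, q_2 = 2*2 + 1 = 5.
  i=3: a_3=5, p_3 = 5*7 + 3 = 38, q_3 = 5*5 + 2 = 27.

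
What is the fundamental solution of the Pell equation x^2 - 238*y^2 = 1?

(x, y) = (11663, 756)

First expand sqrt(238) as a continued fraction. With x_i = (sqrt(238) + m_i)/d_i and (m_0, d_0) = (0, 1): a_0 = floor(sqrt(238)) = 15, since 15^2 = 225 <= 238 < 256 = 16^2.
Iterate m_{i+1} = d_i*a_i - m_i, d_{i+1} = (238 - m_{i+1}^2)/d_i, a_{i+1} = floor((a_0 + m_{i+1})/d_{i+1}):
  m_1 = 1*15 - 0 = 15, d_1 = (238 - 15^2)/1 = 13/1 = 13, a_1 = floor((15 + 15)/13) = 2.
  m_2 = 13*2 - 15 = 11, d_2 = (238 - 11^2)/13 = 117/13 = 9, a_2 = floor((15 + 11)/9) = 2.
  m_3 = 9*2 - 11 = 7, d_3 = (238 - 7^2)/9 = 189/9 = 21, a_3 = floor((15 + 7)/21) = 1.
  m_4 = 21*1 - 7 = 14, d_4 = (238 - 14^2)/21 = 42/21 = 2, a_4 = floor((15 + 14)/2) = 14.
  m_5 = 2*14 - 14 = 14, d_5 = (238 - 14^2)/2 = 42/2 = 21, a_5 = floor((15 + 14)/21) = 1.
  m_6 = 21*1 - 14 = 7, d_6 = (238 - 7^2)/21 = 189/21 = 9, a_6 = floor((15 + 7)/9) = 2.
  m_7 = 9*2 - 7 = 11, d_7 = (238 - 11^2)/9 = 117/9 = 13, a_7 = floor((15 + 11)/13) = 2.
  m_8 = 13*2 - 11 = 15, d_8 = (238 - 15^2)/13 = 13/13 = 1, a_8 = floor((15 + 15)/1) = 30.
  m_9 = 1*30 - 15 = 15, d_9 = (238 - 15^2)/1 = 13/1 = 13: (m_9, d_9) = (m_1, d_1) = (15, 13), so from here the quotients repeat a_1, ..., a_8; the period length is 8.
So sqrt(238) = [15; (2, 2, 1, 14, 1, 2, 2, 30)] with period length k = 8.
k is even, so the fundamental solution of x^2 - 238y^2 = 1 is (p_{k-1}, q_{k-1}) = (p_7, q_7); compute convergents through index 7.
Convergents (p_i = a_i*p_{i-1} + p_{i-2}, q_i = a_i*q_{i-1} + q_{i-2} with p_{-2}=0, p_{-1}=1, q_{-2}=1, q_{-1}=0):
  i=0: a_0=15, p_0 = 15*1 + 0 = 15, q_0 = 15*0 + 1 = 1.
  i=1: a_1=2, p_1 = 2*15 + 1 = 31, q_1 = 2*1 + 0 = 2.
  i=2: a_2=2, p_2 = 2*31 + 15 = 77, q_2 = 2*2 + 1 = 5.
  i=3: a_3=1, p_3 = 1*77 + 31 = 108, q_3 = 1*5 + 2 = 7.
  i=4: a_4=14, p_4 = 14*108 + 77 = 1589, q_4 = 14*7 + 5 = 103.
  i=5: a_5=1, p_5 = 1*1589 + 108 = 1697, q_5 = 1*103 + 7 = 110.
  i=6: a_6=2, p_6 = 2*1697 + 1589 = 4983, q_6 = 2*110 + 103 = 323.
  i=7: a_7=2, p_7 = 2*4983 + 1697 = 11663, q_7 = 2*323 + 110 = 756.
Check: 11663^2 - 238*756^2 = 136025569 - 136025568 = 1, so (x, y) = (11663, 756) solves the equation, and by the theorem it is the least positive solution.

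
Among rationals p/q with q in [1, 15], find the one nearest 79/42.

15/8

Expand x = 79/42 as a continued fraction with the Euclidean algorithm:
  79 = 1*42 + 37, so a_0 = 1.
  42 = 1*37 + 5, so a_1 = 1.
  37 = 7*5 + 2, so a_2 = 7.
  5 = 2*2 + 1, so a_3 = 2.
  2 = 2*1 + 0, so a_4 = 2.
so x = [1; 1, 7, 2, 2].
Convergents (p_i = a_i*p_{i-1} + p_{i-2}, q_i = a_i*q_{i-1} + q_{i-2} with p_{-2}=0, p_{-1}=1, q_{-2}=1, q_{-1}=0), until the denominator exceeds 15:
  i=0: a_0=1, p_0 = 1*1 + 0 = 1, q_0 = 1*0 + 1 = 1.
  i=1: a_1=1, p_1 = 1*1 + 1 = 2, q_1 = 1*1 + 0 = 1.
  i=2: a_2=7, p_2 = 7*2 + 1 = 15, q_2 = 7*1 + 1 = 8.
  i=3: a_3=2, p_3 = 2*15 + 2 = 32, q_3 = 2*8 + 1 = 17.
q_3 = 17 > 15, so the last convergent with denominator <= 15 is p_2/q_2 = 15/8.
The closest fraction with denominator <= 15 is either p_2/q_2 or the intermediate fraction (k*p_2 + p_1)/(k*q_2 + q_1) with the largest k >= 1 whose denominator stays <= 15; these approach x as k grows, and every other convergent or intermediate fraction in range is farther away.
Largest k: floor((15 - q_1)/q_2) = floor((15 - 1)/8) = 1.
That gives (1*15 + 2)/(1*8 + 1) = 17/9.
Compare the errors: |x - 15/8| = |79*8 - 15*42|/(42*8) = 2/336, and |x - 17/9| = |79*9 - 17*42|/(42*9) = 3/378.
Cross-multiplying, 2*378 = 756 < 1008 = 3*336, so 2/336 is smaller: the convergent 15/8 is closer to x than 17/9.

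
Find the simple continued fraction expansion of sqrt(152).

Write x_i = (sqrt(152) + m_i)/d_i with (m_0, d_0) = (0, 1). a_0 = floor(sqrt(152)) = 12, since 12^2 = 144 <= 152 < 169 = 13^2.
Iterate m_{i+1} = d_i*a_i - m_i, d_{i+1} = (152 - m_{i+1}^2)/d_i, a_{i+1} = floor((a_0 + m_{i+1})/d_{i+1}):
  m_1 = 1*12 - 0 = 12, d_1 = (152 - 12^2)/1 = 8/1 = 8, a_1 = floor((12 + 12)/8) = 3.
  m_2 = 8*3 - 12 = 12, d_2 = (152 - 12^2)/8 = 8/8 = 1, a_2 = floor((12 + 12)/1) = 24.
  m_3 = 1*24 - 12 = 12, d_3 = (152 - 12^2)/1 = 8/1 = 8: (m_3, d_3) = (m_1, d_1) = (12, 8), so from here the quotients repeat a_1, a_2; the period length is 2.
Hence the expansion of sqrt(152) is a_0 = 12 followed by the repeating block 3, 24 (period 2).

[12; (3, 24)]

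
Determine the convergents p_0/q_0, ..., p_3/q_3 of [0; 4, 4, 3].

Using the convergent recurrence p_i = a_i*p_{i-1} + p_{i-2}, q_i = a_i*q_{i-1} + q_{i-2} with p_{-2}=0, p_{-1}=1, q_{-2}=1, q_{-1}=0:
  i=0: a_0=0, p_0 = 0*1 + 0 = 0, q_0 = 0*0 + 1 = 1.
  i=1: a_1=4, p_1 = 4*0 + 1 = 1, q_1 = 4*1 + 0 = 4.
  i=2: a_2=4, p_2 = 4*1 + 0 = 4, q_2 = 4*4 + 1 = 17.
  i=3: a_3=3, p_3 = 3*4 + 1 = 13, q_3 = 3*17 + 4 = 55.

0/1, 1/4, 4/17, 13/55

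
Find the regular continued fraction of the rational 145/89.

Run the Euclidean algorithm on 145 and 89; the successive quotients are the partial quotients a_0, a_1, ... (each step inverts the fractional part left over by the previous one):
  145 = 1*89 + 56, so a_0 = 1.
  89 = 1*56 + 33, so a_1 = 1.
  56 = 1*33 + 23, so a_2 = 1.
  33 = 1*23 + 10, so a_3 = 1.
  23 = 2*10 + 3, so a_4 = 2.
  10 = 3*3 + 1, so a_5 = 3.
  3 = 3*1 + 0, so a_6 = 3.
The remainder reaches 0 after 7 divisions, so the expansion has 7 partial quotients, read off in order.

[1; 1, 1, 1, 2, 3, 3]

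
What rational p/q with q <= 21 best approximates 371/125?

Expand x = 371/125 as a continued fraction with the Euclidean algorithm:
  371 = 2*125 + 121, so a_0 = 2.
  125 = 1*121 + 4, so a_1 = 1.
  121 = 30*4 + 1, so a_2 = 30.
  4 = 4*1 + 0, so a_3 = 4.
so x = [2; 1, 30, 4].
Convergents (p_i = a_i*p_{i-1} + p_{i-2}, q_i = a_i*q_{i-1} + q_{i-2} with p_{-2}=0, p_{-1}=1, q_{-2}=1, q_{-1}=0), until the denominator exceeds 21:
  i=0: a_0=2, p_0 = 2*1 + 0 = 2, q_0 = 2*0 + 1 = 1.
  i=1: a_1=1, p_1 = 1*2 + 1 = 3, q_1 = 1*1 + 0 = 1.
  i=2: a_2=30, p_2 = 30*3 + 2 = 92, q_2 = 30*1 + 1 = 31.
q_2 = 31 > 21, so the last convergent with denominator <= 21 is p_1/q_1 = 3/1.
The closest fraction with denominator <= 21 is either p_1/q_1 or the intermediate fraction (k*p_1 + p_0)/(k*q_1 + q_0) with the largest k >= 1 whose denominator stays <= 21; these approach x as k grows, and every other convergent or intermediate fraction in range is farther away.
Largest k: floor((21 - q_0)/q_1) = floor((21 - 1)/1) = 20.
That gives (20*3 + 2)/(20*1 + 1) = 62/21.
Compare the errors: |x - 3/1| = |371*1 - 3*125|/(125*1) = 4/125, and |x - 62/21| = |371*21 - 62*125|/(125*21) = 41/2625.
Cross-multiplying, 41*125 = 5125 < 10500 = 4*2625, so 41/2625 is smaller: the intermediate fraction 62/21 is closer to x than 3/1.

62/21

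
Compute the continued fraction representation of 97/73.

[1; 3, 24]

Run the Euclidean algorithm on 97 and 73; the successive quotients are the partial quotients a_0, a_1, ... (each step inverts the fractional part left over by the previous one):
  97 = 1*73 + 24, so a_0 = 1.
  73 = 3*24 + 1, so a_1 = 3.
  24 = 24*1 + 0, so a_2 = 24.
The remainder reaches 0 after 3 divisions, so the expansion has 3 partial quotients, read off in order.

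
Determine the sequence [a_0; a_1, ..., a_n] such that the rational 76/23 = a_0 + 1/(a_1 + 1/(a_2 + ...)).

Run the Euclidean algorithm on 76 and 23; the successive quotients are the partial quotients a_0, a_1, ... (each step inverts the fractional part left over by the previous one):
  76 = 3*23 + 7, so a_0 = 3.
  23 = 3*7 + 2, so a_1 = 3.
  7 = 3*2 + 1, so a_2 = 3.
  2 = 2*1 + 0, so a_3 = 2.
The remainder reaches 0 after 4 divisions, so the expansion has 4 partial quotients, read off in order.

[3; 3, 3, 2]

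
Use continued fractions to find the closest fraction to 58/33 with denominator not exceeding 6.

Expand x = 58/33 as a continued fraction with the Euclidean algorithm:
  58 = 1*33 + 25, so a_0 = 1.
  33 = 1*25 + 8, so a_1 = 1.
  25 = 3*8 + 1, so a_2 = 3.
  8 = 8*1 + 0, so a_3 = 8.
so x = [1; 1, 3, 8].
Convergents (p_i = a_i*p_{i-1} + p_{i-2}, q_i = a_i*q_{i-1} + q_{i-2} with p_{-2}=0, p_{-1}=1, q_{-2}=1, q_{-1}=0), until the denominator exceeds 6:
  i=0: a_0=1, p_0 = 1*1 + 0 = 1, q_0 = 1*0 + 1 = 1.
  i=1: a_1=1, p_1 = 1*1 + 1 = 2, q_1 = 1*1 + 0 = 1.
  i=2: a_2=3, p_2 = 3*2 + 1 = 7, q_2 = 3*1 + 1 = 4.
  i=3: a_3=8, p_3 = 8*7 + 2 = 58, q_3 = 8*4 + 1 = 33.
q_3 = 33 > 6, so the last convergent with denominator <= 6 is p_2/q_2 = 7/4.
The closest fraction with denominator <= 6 is either p_2/q_2 or the intermediate fraction (k*p_2 + p_1)/(k*q_2 + q_1) with the largest k >= 1 whose denominator stays <= 6; these approach x as k grows, and every other convergent or intermediate fraction in range is farther away.
Largest k: floor((6 - q_1)/q_2) = floor((6 - 1)/4) = 1.
That gives (1*7 + 2)/(1*4 + 1) = 9/5.
Compare the errors: |x - 7/4| = |58*4 - 7*33|/(33*4) = 1/132, and |x - 9/5| = |58*5 - 9*33|/(33*5) = 7/165.
Cross-multiplying, 1*165 = 165 < 924 = 7*132, so 1/132 is smaller: the convergent 7/4 is closer to x than 9/5.

7/4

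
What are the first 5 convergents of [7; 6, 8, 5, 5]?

Using the convergent recurrence p_i = a_i*p_{i-1} + p_{i-2}, q_i = a_i*q_{i-1} + q_{i-2} with p_{-2}=0, p_{-1}=1, q_{-2}=1, q_{-1}=0:
  i=0: a_0=7, p_0 = 7*1 + 0 = 7, q_0 = 7*0 + 1 = 1.
  i=1: a_1=6, p_1 = 6*7 + 1 = 43, q_1 = 6*1 + 0 = 6.
  i=2: a_2=8, p_2 = 8*43 + 7 = 351, q_2 = 8*6 + 1 = 49.
  i=3: a_3=5, p_3 = 5*351 + 43 = 1798, q_3 = 5*49 + 6 = 251.
  i=4: a_4=5, p_4 = 5*1798 + 351 = 9341, q_4 = 5*251 + 49 = 1304.

7/1, 43/6, 351/49, 1798/251, 9341/1304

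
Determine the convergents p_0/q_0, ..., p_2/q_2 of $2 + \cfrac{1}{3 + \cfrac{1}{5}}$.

Using the convergent recurrence p_i = a_i*p_{i-1} + p_{i-2}, q_i = a_i*q_{i-1} + q_{i-2} with p_{-2}=0, p_{-1}=1, q_{-2}=1, q_{-1}=0:
  i=0: a_0=2, p_0 = 2*1 + 0 = 2, q_0 = 2*0 + 1 = 1.
  i=1: a_1=3, p_1 = 3*2 + 1 = 7, q_1 = 3*1 + 0 = 3.
  i=2: a_2=5, p_2 = 5*7 + 2 = 37, q_2 = 5*3 + 1 = 16.

2/1, 7/3, 37/16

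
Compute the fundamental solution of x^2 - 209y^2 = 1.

(x, y) = (46551, 3220)

First expand sqrt(209) as a continued fraction. With x_i = (sqrt(209) + m_i)/d_i and (m_0, d_0) = (0, 1): a_0 = floor(sqrt(209)) = 14, since 14^2 = 196 <= 209 < 225 = 15^2.
Iterate m_{i+1} = d_i*a_i - m_i, d_{i+1} = (209 - m_{i+1}^2)/d_i, a_{i+1} = floor((a_0 + m_{i+1})/d_{i+1}):
  m_1 = 1*14 - 0 = 14, d_1 = (209 - 14^2)/1 = 13/1 = 13, a_1 = floor((14 + 14)/13) = 2.
  m_2 = 13*2 - 14 = 12, d_2 = (209 - 12^2)/13 = 65/13 = 5, a_2 = floor((14 + 12)/5) = 5.
  m_3 = 5*5 - 12 = 13, d_3 = (209 - 13^2)/5 = 40/5 = 8, a_3 = floor((14 + 13)/8) = 3.
  m_4 = 8*3 - 13 = 11, d_4 = (209 - 11^2)/8 = 88/8 = 11, a_4 = floor((14 + 11)/11) = 2.
  m_5 = 11*2 - 11 = 11, d_5 = (209 - 11^2)/11 = 88/11 = 8, a_5 = floor((14 + 11)/8) = 3.
  m_6 = 8*3 - 11 = 13, d_6 = (209 - 13^2)/8 = 40/8 = 5, a_6 = floor((14 + 13)/5) = 5.
  m_7 = 5*5 - 13 = 12, d_7 = (209 - 12^2)/5 = 65/5 = 13, a_7 = floor((14 + 12)/13) = 2.
  m_8 = 13*2 - 12 = 14, d_8 = (209 - 14^2)/13 = 13/13 = 1, a_8 = floor((14 + 14)/1) = 28.
  m_9 = 1*28 - 14 = 14, d_9 = (209 - 14^2)/1 = 13/1 = 13: (m_9, d_9) = (m_1, d_1) = (14, 13), so from here the quotients repeat a_1, ..., a_8; the period length is 8.
So sqrt(209) = [14; (2, 5, 3, 2, 3, 5, 2, 28)] with period length k = 8.
k is even, so the fundamental solution of x^2 - 209y^2 = 1 is (p_{k-1}, q_{k-1}) = (p_7, q_7); compute convergents through index 7.
Convergents (p_i = a_i*p_{i-1} + p_{i-2}, q_i = a_i*q_{i-1} + q_{i-2} with p_{-2}=0, p_{-1}=1, q_{-2}=1, q_{-1}=0):
  i=0: a_0=14, p_0 = 14*1 + 0 = 14, q_0 = 14*0 + 1 = 1.
  i=1: a_1=2, p_1 = 2*14 + 1 = 29, q_1 = 2*1 + 0 = 2.
  i=2: a_2=5, p_2 = 5*29 + 14 = 159, q_2 = 5*2 + 1 = 11.
  i=3: a_3=3, p_3 = 3*159 + 29 = 506, q_3 = 3*11 + 2 = 35.
  i=4: a_4=2, p_4 = 2*506 + 159 = 1171, q_4 = 2*35 + 11 = 81.
  i=5: a_5=3, p_5 = 3*1171 + 506 = 4019, q_5 = 3*81 + 35 = 278.
  i=6: a_6=5, p_6 = 5*4019 + 1171 = 21266, q_6 = 5*278 + 81 = 1471.
  i=7: a_7=2, p_7 = 2*21266 + 4019 = 46551, q_7 = 2*1471 + 278 = 3220.
Check: 46551^2 - 209*3220^2 = 2166995601 - 2166995600 = 1, so (x, y) = (46551, 3220) solves the equation, and by the theorem it is the least positive solution.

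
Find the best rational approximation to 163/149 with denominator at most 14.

Expand x = 163/149 as a continued fraction with the Euclidean algorithm:
  163 = 1*149 + 14, so a_0 = 1.
  149 = 10*14 + 9, so a_1 = 10.
  14 = 1*9 + 5, so a_2 = 1.
  9 = 1*5 + 4, so a_3 = 1.
  5 = 1*4 + 1, so a_4 = 1.
  4 = 4*1 + 0, so a_5 = 4.
so x = [1; 10, 1, 1, 1, 4].
Convergents (p_i = a_i*p_{i-1} + p_{i-2}, q_i = a_i*q_{i-1} + q_{i-2} with p_{-2}=0, p_{-1}=1, q_{-2}=1, q_{-1}=0), until the denominator exceeds 14:
  i=0: a_0=1, p_0 = 1*1 + 0 = 1, q_0 = 1*0 + 1 = 1.
  i=1: a_1=10, p_1 = 10*1 + 1 = 11, q_1 = 10*1 + 0 = 10.
  i=2: a_2=1, p_2 = 1*11 + 1 = 12, q_2 = 1*10 + 1 = 11.
  i=3: a_3=1, p_3 = 1*12 + 11 = 23, q_3 = 1*11 + 10 = 21.
q_3 = 21 > 14, so the last convergent with denominator <= 14 is p_2/q_2 = 12/11.
The closest fraction with denominator <= 14 is either p_2/q_2 or the intermediate fraction (k*p_2 + p_1)/(k*q_2 + q_1) with the largest k >= 1 whose denominator stays <= 14; these approach x as k grows, and every other convergent or intermediate fraction in range is farther away.
Largest k: floor((14 - q_1)/q_2) = floor((14 - 10)/11) = 0.
Since k = 0, no intermediate fraction beyond p_2/q_2 has denominator <= 14, so the convergent 12/11 is the closest (its error is |163*11 - 12*149|/(149*11) = 5/1639).

12/11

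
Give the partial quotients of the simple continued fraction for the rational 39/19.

Run the Euclidean algorithm on 39 and 19; the successive quotients are the partial quotients a_0, a_1, ... (each step inverts the fractional part left over by the previous one):
  39 = 2*19 + 1, so a_0 = 2.
  19 = 19*1 + 0, so a_1 = 19.
The remainder reaches 0 after 2 divisions, so the expansion has 2 partial quotients, read off in order.

[2; 19]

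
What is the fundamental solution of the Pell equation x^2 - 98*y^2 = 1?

(x, y) = (99, 10)

First expand sqrt(98) as a continued fraction. With x_i = (sqrt(98) + m_i)/d_i and (m_0, d_0) = (0, 1): a_0 = floor(sqrt(98)) = 9, since 9^2 = 81 <= 98 < 100 = 10^2.
Iterate m_{i+1} = d_i*a_i - m_i, d_{i+1} = (98 - m_{i+1}^2)/d_i, a_{i+1} = floor((a_0 + m_{i+1})/d_{i+1}):
  m_1 = 1*9 - 0 = 9, d_1 = (98 - 9^2)/1 = 17/1 = 17, a_1 = floor((9 + 9)/17) = 1.
  m_2 = 17*1 - 9 = 8, d_2 = (98 - 8^2)/17 = 34/17 = 2, a_2 = floor((9 + 8)/2) = 8.
  m_3 = 2*8 - 8 = 8, d_3 = (98 - 8^2)/2 = 34/2 = 17, a_3 = floor((9 + 8)/17) = 1.
  m_4 = 17*1 - 8 = 9, d_4 = (98 - 9^2)/17 = 17/17 = 1, a_4 = floor((9 + 9)/1) = 18.
  m_5 = 1*18 - 9 = 9, d_5 = (98 - 9^2)/1 = 17/1 = 17: (m_5, d_5) = (m_1, d_1) = (9, 17), so from here the quotients repeat a_1, ..., a_4; the period length is 4.
So sqrt(98) = [9; (1, 8, 1, 18)] with period length k = 4.
k is even, so the fundamental solution of x^2 - 98y^2 = 1 is (p_{k-1}, q_{k-1}) = (p_3, q_3); compute convergents through index 3.
Convergents (p_i = a_i*p_{i-1} + p_{i-2}, q_i = a_i*q_{i-1} + q_{i-2} with p_{-2}=0, p_{-1}=1, q_{-2}=1, q_{-1}=0):
  i=0: a_0=9, p_0 = 9*1 + 0 = 9, q_0 = 9*0 + 1 = 1.
  i=1: a_1=1, p_1 = 1*9 + 1 = 10, q_1 = 1*1 + 0 = 1.
  i=2: a_2=8, p_2 = 8*10 + 9 = 89, q_2 = 8*1 + 1 = 9.
  i=3: a_3=1, p_3 = 1*89 + 10 = 99, q_3 = 1*9 + 1 = 10.
Check: 99^2 - 98*10^2 = 9801 - 9800 = 1, so (x, y) = (99, 10) solves the equation, and by the theorem it is the least positive solution.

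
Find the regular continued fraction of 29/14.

[2; 14]

Run the Euclidean algorithm on 29 and 14; the successive quotients are the partial quotients a_0, a_1, ... (each step inverts the fractional part left over by the previous one):
  29 = 2*14 + 1, so a_0 = 2.
  14 = 14*1 + 0, so a_1 = 14.
The remainder reaches 0 after 2 divisions, so the expansion has 2 partial quotients, read off in order.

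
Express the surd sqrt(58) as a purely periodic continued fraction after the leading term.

Write x_i = (sqrt(58) + m_i)/d_i with (m_0, d_0) = (0, 1). a_0 = floor(sqrt(58)) = 7, since 7^2 = 49 <= 58 < 64 = 8^2.
Iterate m_{i+1} = d_i*a_i - m_i, d_{i+1} = (58 - m_{i+1}^2)/d_i, a_{i+1} = floor((a_0 + m_{i+1})/d_{i+1}):
  m_1 = 1*7 - 0 = 7, d_1 = (58 - 7^2)/1 = 9/1 = 9, a_1 = floor((7 + 7)/9) = 1.
  m_2 = 9*1 - 7 = 2, d_2 = (58 - 2^2)/9 = 54/9 = 6, a_2 = floor((7 + 2)/6) = 1.
  m_3 = 6*1 - 2 = 4, d_3 = (58 - 4^2)/6 = 42/6 = 7, a_3 = floor((7 + 4)/7) = 1.
  m_4 = 7*1 - 4 = 3, d_4 = (58 - 3^2)/7 = 49/7 = 7, a_4 = floor((7 + 3)/7) = 1.
  m_5 = 7*1 - 3 = 4, d_5 = (58 - 4^2)/7 = 42/7 = 6, a_5 = floor((7 + 4)/6) = 1.
  m_6 = 6*1 - 4 = 2, d_6 = (58 - 2^2)/6 = 54/6 = 9, a_6 = floor((7 + 2)/9) = 1.
  m_7 = 9*1 - 2 = 7, d_7 = (58 - 7^2)/9 = 9/9 = 1, a_7 = floor((7 + 7)/1) = 14.
  m_8 = 1*14 - 7 = 7, d_8 = (58 - 7^2)/1 = 9/1 = 9: (m_8, d_8) = (m_1, d_1) = (7, 9), so from here the quotients repeat a_1, ..., a_7; the period length is 7.
Hence the expansion of sqrt(58) is a_0 = 7 followed by the repeating block 1, 1, 1, 1, 1, 1, 14 (period 7).

[7; (1, 1, 1, 1, 1, 1, 14)]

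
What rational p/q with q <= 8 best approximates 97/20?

Expand x = 97/20 as a continued fraction with the Euclidean algorithm:
  97 = 4*20 + 17, so a_0 = 4.
  20 = 1*17 + 3, so a_1 = 1.
  17 = 5*3 + 2, so a_2 = 5.
  3 = 1*2 + 1, so a_3 = 1.
  2 = 2*1 + 0, so a_4 = 2.
so x = [4; 1, 5, 1, 2].
Convergents (p_i = a_i*p_{i-1} + p_{i-2}, q_i = a_i*q_{i-1} + q_{i-2} with p_{-2}=0, p_{-1}=1, q_{-2}=1, q_{-1}=0), until the denominator exceeds 8:
  i=0: a_0=4, p_0 = 4*1 + 0 = 4, q_0 = 4*0 + 1 = 1.
  i=1: a_1=1, p_1 = 1*4 + 1 = 5, q_1 = 1*1 + 0 = 1.
  i=2: a_2=5, p_2 = 5*5 + 4 = 29, q_2 = 5*1 + 1 = 6.
  i=3: a_3=1, p_3 = 1*29 + 5 = 34, q_3 = 1*6 + 1 = 7.
  i=4: a_4=2, p_4 = 2*34 + 29 = 97, q_4 = 2*7 + 6 = 20.
q_4 = 20 > 8, so the last convergent with denominator <= 8 is p_3/q_3 = 34/7.
The closest fraction with denominator <= 8 is either p_3/q_3 or the intermediate fraction (k*p_3 + p_2)/(k*q_3 + q_2) with the largest k >= 1 whose denominator stays <= 8; these approach x as k grows, and every other convergent or intermediate fraction in range is farther away.
Largest k: floor((8 - q_2)/q_3) = floor((8 - 6)/7) = 0.
Since k = 0, no intermediate fraction beyond p_3/q_3 has denominator <= 8, so the convergent 34/7 is the closest (its error is |97*7 - 34*20|/(20*7) = 1/140).

34/7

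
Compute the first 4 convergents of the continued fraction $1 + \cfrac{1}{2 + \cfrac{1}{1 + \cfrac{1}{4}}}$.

Using the convergent recurrence p_i = a_i*p_{i-1} + p_{i-2}, q_i = a_i*q_{i-1} + q_{i-2} with p_{-2}=0, p_{-1}=1, q_{-2}=1, q_{-1}=0:
  i=0: a_0=1, p_0 = 1*1 + 0 = 1, q_0 = 1*0 + 1 = 1.
  i=1: a_1=2, p_1 = 2*1 + 1 = 3, q_1 = 2*1 + 0 = 2.
  i=2: a_2=1, p_2 = 1*3 + 1 = 4, q_2 = 1*2 + 1 = 3.
  i=3: a_3=4, p_3 = 4*4 + 3 = 19, q_3 = 4*3 + 2 = 14.

1/1, 3/2, 4/3, 19/14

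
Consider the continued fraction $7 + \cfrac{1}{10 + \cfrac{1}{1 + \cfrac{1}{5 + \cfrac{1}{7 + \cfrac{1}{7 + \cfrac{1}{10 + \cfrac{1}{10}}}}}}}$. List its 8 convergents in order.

Using the convergent recurrence p_i = a_i*p_{i-1} + p_{i-2}, q_i = a_i*q_{i-1} + q_{i-2} with p_{-2}=0, p_{-1}=1, q_{-2}=1, q_{-1}=0:
  i=0: a_0=7, p_0 = 7*1 + 0 = 7, q_0 = 7*0 + 1 = 1.
  i=1: a_1=10, p_1 = 10*7 + 1 = 71, q_1 = 10*1 + 0 = 10.
  i=2: a_2=1, p_2 = 1*71 + 7 = 78, q_2 = 1*10 + 1 = 11.
  i=3: a_3=5, p_3 = 5*78 + 71 = 461, q_3 = 5*11 + 10 = 65.
  i=4: a_4=7, p_4 = 7*461 + 78 = 3305, q_4 = 7*65 + 11 = 466.
  i=5: a_5=7, p_5 = 7*3305 + 461 = 23596, q_5 = 7*466 + 65 = 3327.
  i=6: a_6=10, p_6 = 10*23596 + 3305 = 239265, q_6 = 10*3327 + 466 = 33736.
  i=7: a_7=10, p_7 = 10*239265 + 23596 = 2416246, q_7 = 10*33736 + 3327 = 340687.

7/1, 71/10, 78/11, 461/65, 3305/466, 23596/3327, 239265/33736, 2416246/340687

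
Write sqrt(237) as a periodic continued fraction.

[15; (2, 1, 1, 7, 10, 7, 1, 1, 2, 30)]

Write x_i = (sqrt(237) + m_i)/d_i with (m_0, d_0) = (0, 1). a_0 = floor(sqrt(237)) = 15, since 15^2 = 225 <= 237 < 256 = 16^2.
Iterate m_{i+1} = d_i*a_i - m_i, d_{i+1} = (237 - m_{i+1}^2)/d_i, a_{i+1} = floor((a_0 + m_{i+1})/d_{i+1}):
  m_1 = 1*15 - 0 = 15, d_1 = (237 - 15^2)/1 = 12/1 = 12, a_1 = floor((15 + 15)/12) = 2.
  m_2 = 12*2 - 15 = 9, d_2 = (237 - 9^2)/12 = 156/12 = 13, a_2 = floor((15 + 9)/13) = 1.
  m_3 = 13*1 - 9 = 4, d_3 = (237 - 4^2)/13 = 221/13 = 17, a_3 = floor((15 + 4)/17) = 1.
  m_4 = 17*1 - 4 = 13, d_4 = (237 - 13^2)/17 = 68/17 = 4, a_4 = floor((15 + 13)/4) = 7.
  m_5 = 4*7 - 13 = 15, d_5 = (237 - 15^2)/4 = 12/4 = 3, a_5 = floor((15 + 15)/3) = 10.
  m_6 = 3*10 - 15 = 15, d_6 = (237 - 15^2)/3 = 12/3 = 4, a_6 = floor((15 + 15)/4) = 7.
  m_7 = 4*7 - 15 = 13, d_7 = (237 - 13^2)/4 = 68/4 = 17, a_7 = floor((15 + 13)/17) = 1.
  m_8 = 17*1 - 13 = 4, d_8 = (237 - 4^2)/17 = 221/17 = 13, a_8 = floor((15 + 4)/13) = 1.
  m_9 = 13*1 - 4 = 9, d_9 = (237 - 9^2)/13 = 156/13 = 12, a_9 = floor((15 + 9)/12) = 2.
  m_10 = 12*2 - 9 = 15, d_10 = (237 - 15^2)/12 = 12/12 = 1, a_10 = floor((15 + 15)/1) = 30.
  m_11 = 1*30 - 15 = 15, d_11 = (237 - 15^2)/1 = 12/1 = 12: (m_11, d_11) = (m_1, d_1) = (15, 12), so from here the quotients repeat a_1, ..., a_10; the period length is 10.
Hence the expansion of sqrt(237) is a_0 = 15 followed by the repeating block 2, 1, 1, 7, 10, 7, 1, 1, 2, 30 (period 10).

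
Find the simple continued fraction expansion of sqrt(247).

Write x_i = (sqrt(247) + m_i)/d_i with (m_0, d_0) = (0, 1). a_0 = floor(sqrt(247)) = 15, since 15^2 = 225 <= 247 < 256 = 16^2.
Iterate m_{i+1} = d_i*a_i - m_i, d_{i+1} = (247 - m_{i+1}^2)/d_i, a_{i+1} = floor((a_0 + m_{i+1})/d_{i+1}):
  m_1 = 1*15 - 0 = 15, d_1 = (247 - 15^2)/1 = 22/1 = 22, a_1 = floor((15 + 15)/22) = 1.
  m_2 = 22*1 - 15 = 7, d_2 = (247 - 7^2)/22 = 198/22 = 9, a_2 = floor((15 + 7)/9) = 2.
  m_3 = 9*2 - 7 = 11, d_3 = (247 - 11^2)/9 = 126/9 = 14, a_3 = floor((15 + 11)/14) = 1.
  m_4 = 14*1 - 11 = 3, d_4 = (247 - 3^2)/14 = 238/14 = 17, a_4 = floor((15 + 3)/17) = 1.
  m_5 = 17*1 - 3 = 14, d_5 = (247 - 14^2)/17 = 51/17 = 3, a_5 = floor((15 + 14)/3) = 9.
  m_6 = 3*9 - 14 = 13, d_6 = (247 - 13^2)/3 = 78/3 = 26, a_6 = floor((15 + 13)/26) = 1.
  m_7 = 26*1 - 13 = 13, d_7 = (247 - 13^2)/26 = 78/26 = 3, a_7 = floor((15 + 13)/3) = 9.
  m_8 = 3*9 - 13 = 14, d_8 = (247 - 14^2)/3 = 51/3 = 17, a_8 = floor((15 + 14)/17) = 1.
  m_9 = 17*1 - 14 = 3, d_9 = (247 - 3^2)/17 = 238/17 = 14, a_9 = floor((15 + 3)/14) = 1.
  m_10 = 14*1 - 3 = 11, d_10 = (247 - 11^2)/14 = 126/14 = 9, a_10 = floor((15 + 11)/9) = 2.
  m_11 = 9*2 - 11 = 7, d_11 = (247 - 7^2)/9 = 198/9 = 22, a_11 = floor((15 + 7)/22) = 1.
  m_12 = 22*1 - 7 = 15, d_12 = (247 - 15^2)/22 = 22/22 = 1, a_12 = floor((15 + 15)/1) = 30.
  m_13 = 1*30 - 15 = 15, d_13 = (247 - 15^2)/1 = 22/1 = 22: (m_13, d_13) = (m_1, d_1) = (15, 22), so from here the quotients repeat a_1, ..., a_12; the period length is 12.
Hence the expansion of sqrt(247) is a_0 = 15 followed by the repeating block 1, 2, 1, 1, 9, 1, 9, 1, 1, 2, 1, 30 (period 12).

[15; (1, 2, 1, 1, 9, 1, 9, 1, 1, 2, 1, 30)]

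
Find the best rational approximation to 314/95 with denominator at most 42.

119/36

Expand x = 314/95 as a continued fraction with the Euclidean algorithm:
  314 = 3*95 + 29, so a_0 = 3.
  95 = 3*29 + 8, so a_1 = 3.
  29 = 3*8 + 5, so a_2 = 3.
  8 = 1*5 + 3, so a_3 = 1.
  5 = 1*3 + 2, so a_4 = 1.
  3 = 1*2 + 1, so a_5 = 1.
  2 = 2*1 + 0, so a_6 = 2.
so x = [3; 3, 3, 1, 1, 1, 2].
Convergents (p_i = a_i*p_{i-1} + p_{i-2}, q_i = a_i*q_{i-1} + q_{i-2} with p_{-2}=0, p_{-1}=1, q_{-2}=1, q_{-1}=0), until the denominator exceeds 42:
  i=0: a_0=3, p_0 = 3*1 + 0 = 3, q_0 = 3*0 + 1 = 1.
  i=1: a_1=3, p_1 = 3*3 + 1 = 10, q_1 = 3*1 + 0 = 3.
  i=2: a_2=3, p_2 = 3*10 + 3 = 33, q_2 = 3*3 + 1 = 10.
  i=3: a_3=1, p_3 = 1*33 + 10 = 43, q_3 = 1*10 + 3 = 13.
  i=4: a_4=1, p_4 = 1*43 + 33 = 76, q_4 = 1*13 + 10 = 23.
  i=5: a_5=1, p_5 = 1*76 + 43 = 119, q_5 = 1*23 + 13 = 36.
  i=6: a_6=2, p_6 = 2*119 + 76 = 314, q_6 = 2*36 + 23 = 95.
q_6 = 95 > 42, so the last convergent with denominator <= 42 is p_5/q_5 = 119/36.
The closest fraction with denominator <= 42 is either p_5/q_5 or the intermediate fraction (k*p_5 + p_4)/(k*q_5 + q_4) with the largest k >= 1 whose denominator stays <= 42; these approach x as k grows, and every other convergent or intermediate fraction in range is farther away.
Largest k: floor((42 - q_4)/q_5) = floor((42 - 23)/36) = 0.
Since k = 0, no intermediate fraction beyond p_5/q_5 has denominator <= 42, so the convergent 119/36 is the closest (its error is |314*36 - 119*95|/(95*36) = 1/3420).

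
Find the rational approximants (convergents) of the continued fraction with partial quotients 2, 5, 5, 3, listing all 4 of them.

2/1, 11/5, 57/26, 182/83

Using the convergent recurrence p_i = a_i*p_{i-1} + p_{i-2}, q_i = a_i*q_{i-1} + q_{i-2} with p_{-2}=0, p_{-1}=1, q_{-2}=1, q_{-1}=0:
  i=0: a_0=2, p_0 = 2*1 + 0 = 2, q_0 = 2*0 + 1 = 1.
  i=1: a_1=5, p_1 = 5*2 + 1 = 11, q_1 = 5*1 + 0 = 5.
  i=2: a_2=5, p_2 = 5*11 + 2 = 57, q_2 = 5*5 + 1 = 26.
  i=3: a_3=3, p_3 = 3*57 + 11 = 182, q_3 = 3*26 + 5 = 83.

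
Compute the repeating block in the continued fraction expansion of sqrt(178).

Write x_i = (sqrt(178) + m_i)/d_i with (m_0, d_0) = (0, 1). a_0 = floor(sqrt(178)) = 13, since 13^2 = 169 <= 178 < 196 = 14^2.
Iterate m_{i+1} = d_i*a_i - m_i, d_{i+1} = (178 - m_{i+1}^2)/d_i, a_{i+1} = floor((a_0 + m_{i+1})/d_{i+1}):
  m_1 = 1*13 - 0 = 13, d_1 = (178 - 13^2)/1 = 9/1 = 9, a_1 = floor((13 + 13)/9) = 2.
  m_2 = 9*2 - 13 = 5, d_2 = (178 - 5^2)/9 = 153/9 = 17, a_2 = floor((13 + 5)/17) = 1.
  m_3 = 17*1 - 5 = 12, d_3 = (178 - 12^2)/17 = 34/17 = 2, a_3 = floor((13 + 12)/2) = 12.
  m_4 = 2*12 - 12 = 12, d_4 = (178 - 12^2)/2 = 34/2 = 17, a_4 = floor((13 + 12)/17) = 1.
  m_5 = 17*1 - 12 = 5, d_5 = (178 - 5^2)/17 = 153/17 = 9, a_5 = floor((13 + 5)/9) = 2.
  m_6 = 9*2 - 5 = 13, d_6 = (178 - 13^2)/9 = 9/9 = 1, a_6 = floor((13 + 13)/1) = 26.
  m_7 = 1*26 - 13 = 13, d_7 = (178 - 13^2)/1 = 9/1 = 9: (m_7, d_7) = (m_1, d_1) = (13, 9), so from here the quotients repeat a_1, ..., a_6; the period length is 6.
Hence the expansion of sqrt(178) is a_0 = 13 followed by the repeating block 2, 1, 12, 1, 2, 26 (period 6).

[13; (2, 1, 12, 1, 2, 26)]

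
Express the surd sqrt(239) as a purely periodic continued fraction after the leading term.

[15; (2, 5, 1, 2, 4, 15, 4, 2, 1, 5, 2, 30)]

Write x_i = (sqrt(239) + m_i)/d_i with (m_0, d_0) = (0, 1). a_0 = floor(sqrt(239)) = 15, since 15^2 = 225 <= 239 < 256 = 16^2.
Iterate m_{i+1} = d_i*a_i - m_i, d_{i+1} = (239 - m_{i+1}^2)/d_i, a_{i+1} = floor((a_0 + m_{i+1})/d_{i+1}):
  m_1 = 1*15 - 0 = 15, d_1 = (239 - 15^2)/1 = 14/1 = 14, a_1 = floor((15 + 15)/14) = 2.
  m_2 = 14*2 - 15 = 13, d_2 = (239 - 13^2)/14 = 70/14 = 5, a_2 = floor((15 + 13)/5) = 5.
  m_3 = 5*5 - 13 = 12, d_3 = (239 - 12^2)/5 = 95/5 = 19, a_3 = floor((15 + 12)/19) = 1.
  m_4 = 19*1 - 12 = 7, d_4 = (239 - 7^2)/19 = 190/19 = 10, a_4 = floor((15 + 7)/10) = 2.
  m_5 = 10*2 - 7 = 13, d_5 = (239 - 13^2)/10 = 70/10 = 7, a_5 = floor((15 + 13)/7) = 4.
  m_6 = 7*4 - 13 = 15, d_6 = (239 - 15^2)/7 = 14/7 = 2, a_6 = floor((15 + 15)/2) = 15.
  m_7 = 2*15 - 15 = 15, d_7 = (239 - 15^2)/2 = 14/2 = 7, a_7 = floor((15 + 15)/7) = 4.
  m_8 = 7*4 - 15 = 13, d_8 = (239 - 13^2)/7 = 70/7 = 10, a_8 = floor((15 + 13)/10) = 2.
  m_9 = 10*2 - 13 = 7, d_9 = (239 - 7^2)/10 = 190/10 = 19, a_9 = floor((15 + 7)/19) = 1.
  m_10 = 19*1 - 7 = 12, d_10 = (239 - 12^2)/19 = 95/19 = 5, a_10 = floor((15 + 12)/5) = 5.
  m_11 = 5*5 - 12 = 13, d_11 = (239 - 13^2)/5 = 70/5 = 14, a_11 = floor((15 + 13)/14) = 2.
  m_12 = 14*2 - 13 = 15, d_12 = (239 - 15^2)/14 = 14/14 = 1, a_12 = floor((15 + 15)/1) = 30.
  m_13 = 1*30 - 15 = 15, d_13 = (239 - 15^2)/1 = 14/1 = 14: (m_13, d_13) = (m_1, d_1) = (15, 14), so from here the quotients repeat a_1, ..., a_12; the period length is 12.
Hence the expansion of sqrt(239) is a_0 = 15 followed by the repeating block 2, 5, 1, 2, 4, 15, 4, 2, 1, 5, 2, 30 (period 12).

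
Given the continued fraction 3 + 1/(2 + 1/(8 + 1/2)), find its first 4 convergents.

Using the convergent recurrence p_i = a_i*p_{i-1} + p_{i-2}, q_i = a_i*q_{i-1} + q_{i-2} with p_{-2}=0, p_{-1}=1, q_{-2}=1, q_{-1}=0:
  i=0: a_0=3, p_0 = 3*1 + 0 = 3, q_0 = 3*0 + 1 = 1.
  i=1: a_1=2, p_1 = 2*3 + 1 = 7, q_1 = 2*1 + 0 = 2.
  i=2: a_2=8, p_2 = 8*7 + 3 = 59, q_2 = 8*2 + 1 = 17.
  i=3: a_3=2, p_3 = 2*59 + 7 = 125, q_3 = 2*17 + 2 = 36.

3/1, 7/2, 59/17, 125/36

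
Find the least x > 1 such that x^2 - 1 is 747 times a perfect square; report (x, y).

(x, y) = (82, 3)

First expand sqrt(747) as a continued fraction. With x_i = (sqrt(747) + m_i)/d_i and (m_0, d_0) = (0, 1): a_0 = floor(sqrt(747)) = 27, since 27^2 = 729 <= 747 < 784 = 28^2.
Iterate m_{i+1} = d_i*a_i - m_i, d_{i+1} = (747 - m_{i+1}^2)/d_i, a_{i+1} = floor((a_0 + m_{i+1})/d_{i+1}):
  m_1 = 1*27 - 0 = 27, d_1 = (747 - 27^2)/1 = 18/1 = 18, a_1 = floor((27 + 27)/18) = 3.
  m_2 = 18*3 - 27 = 27, d_2 = (747 - 27^2)/18 = 18/18 = 1, a_2 = floor((27 + 27)/1) = 54.
  m_3 = 1*54 - 27 = 27, d_3 = (747 - 27^2)/1 = 18/1 = 18: (m_3, d_3) = (m_1, d_1) = (27, 18), so from here the quotients repeat a_1, a_2; the period length is 2.
So sqrt(747) = [27; (3, 54)] with period length k = 2.
k is even, so the fundamental solution of x^2 - 747y^2 = 1 is (p_{k-1}, q_{k-1}) = (p_1, q_1); compute convergents through index 1.
Convergents (p_i = a_i*p_{i-1} + p_{i-2}, q_i = a_i*q_{i-1} + q_{i-2} with p_{-2}=0, p_{-1}=1, q_{-2}=1, q_{-1}=0):
  i=0: a_0=27, p_0 = 27*1 + 0 = 27, q_0 = 27*0 + 1 = 1.
  i=1: a_1=3, p_1 = 3*27 + 1 = 82, q_1 = 3*1 + 0 = 3.
Check: 82^2 - 747*3^2 = 6724 - 6723 = 1, so (x, y) = (82, 3) solves the equation, and by the theorem it is the least positive solution.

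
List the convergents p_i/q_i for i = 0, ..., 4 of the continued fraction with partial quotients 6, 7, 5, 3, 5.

6/1, 43/7, 221/36, 706/115, 3751/611

Using the convergent recurrence p_i = a_i*p_{i-1} + p_{i-2}, q_i = a_i*q_{i-1} + q_{i-2} with p_{-2}=0, p_{-1}=1, q_{-2}=1, q_{-1}=0:
  i=0: a_0=6, p_0 = 6*1 + 0 = 6, q_0 = 6*0 + 1 = 1.
  i=1: a_1=7, p_1 = 7*6 + 1 = 43, q_1 = 7*1 + 0 = 7.
  i=2: a_2=5, p_2 = 5*43 + 6 = 221, q_2 = 5*7 + 1 = 36.
  i=3: a_3=3, p_3 = 3*221 + 43 = 706, q_3 = 3*36 + 7 = 115.
  i=4: a_4=5, p_4 = 5*706 + 221 = 3751, q_4 = 5*115 + 36 = 611.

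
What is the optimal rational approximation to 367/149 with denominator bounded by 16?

Expand x = 367/149 as a continued fraction with the Euclidean algorithm:
  367 = 2*149 + 69, so a_0 = 2.
  149 = 2*69 + 11, so a_1 = 2.
  69 = 6*11 + 3, so a_2 = 6.
  11 = 3*3 + 2, so a_3 = 3.
  3 = 1*2 + 1, so a_4 = 1.
  2 = 2*1 + 0, so a_5 = 2.
so x = [2; 2, 6, 3, 1, 2].
Convergents (p_i = a_i*p_{i-1} + p_{i-2}, q_i = a_i*q_{i-1} + q_{i-2} with p_{-2}=0, p_{-1}=1, q_{-2}=1, q_{-1}=0), until the denominator exceeds 16:
  i=0: a_0=2, p_0 = 2*1 + 0 = 2, q_0 = 2*0 + 1 = 1.
  i=1: a_1=2, p_1 = 2*2 + 1 = 5, q_1 = 2*1 + 0 = 2.
  i=2: a_2=6, p_2 = 6*5 + 2 = 32, q_2 = 6*2 + 1 = 13.
  i=3: a_3=3, p_3 = 3*32 + 5 = 101, q_3 = 3*13 + 2 = 41.
q_3 = 41 > 16, so the last convergent with denominator <= 16 is p_2/q_2 = 32/13.
The closest fraction with denominator <= 16 is either p_2/q_2 or the intermediate fraction (k*p_2 + p_1)/(k*q_2 + q_1) with the largest k >= 1 whose denominator stays <= 16; these approach x as k grows, and every other convergent or intermediate fraction in range is farther away.
Largest k: floor((16 - q_1)/q_2) = floor((16 - 2)/13) = 1.
That gives (1*32 + 5)/(1*13 + 2) = 37/15.
Compare the errors: |x - 32/13| = |367*13 - 32*149|/(149*13) = 3/1937, and |x - 37/15| = |367*15 - 37*149|/(149*15) = 8/2235.
Cross-multiplying, 3*2235 = 6705 < 15496 = 8*1937, so 3/1937 is smaller: the convergent 32/13 is closer to x than 37/15.

32/13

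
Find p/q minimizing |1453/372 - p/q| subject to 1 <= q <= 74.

Expand x = 1453/372 as a continued fraction with the Euclidean algorithm:
  1453 = 3*372 + 337, so a_0 = 3.
  372 = 1*337 + 35, so a_1 = 1.
  337 = 9*35 + 22, so a_2 = 9.
  35 = 1*22 + 13, so a_3 = 1.
  22 = 1*13 + 9, so a_4 = 1.
  13 = 1*9 + 4, so a_5 = 1.
  9 = 2*4 + 1, so a_6 = 2.
  4 = 4*1 + 0, so a_7 = 4.
so x = [3; 1, 9, 1, 1, 1, 2, 4].
Convergents (p_i = a_i*p_{i-1} + p_{i-2}, q_i = a_i*q_{i-1} + q_{i-2} with p_{-2}=0, p_{-1}=1, q_{-2}=1, q_{-1}=0), until the denominator exceeds 74:
  i=0: a_0=3, p_0 = 3*1 + 0 = 3, q_0 = 3*0 + 1 = 1.
  i=1: a_1=1, p_1 = 1*3 + 1 = 4, q_1 = 1*1 + 0 = 1.
  i=2: a_2=9, p_2 = 9*4 + 3 = 39, q_2 = 9*1 + 1 = 10.
  i=3: a_3=1, p_3 = 1*39 + 4 = 43, q_3 = 1*10 + 1 = 11.
  i=4: a_4=1, p_4 = 1*43 + 39 = 82, q_4 = 1*11 + 10 = 21.
  i=5: a_5=1, p_5 = 1*82 + 43 = 125, q_5 = 1*21 + 11 = 32.
  i=6: a_6=2, p_6 = 2*125 + 82 = 332, q_6 = 2*32 + 21 = 85.
q_6 = 85 > 74, so the last convergent with denominator <= 74 is p_5/q_5 = 125/32.
The closest fraction with denominator <= 74 is either p_5/q_5 or the intermediate fraction (k*p_5 + p_4)/(k*q_5 + q_4) with the largest k >= 1 whose denominator stays <= 74; these approach x as k grows, and every other convergent or intermediate fraction in range is farther away.
Largest k: floor((74 - q_4)/q_5) = floor((74 - 21)/32) = 1.
That gives (1*125 + 82)/(1*32 + 21) = 207/53.
Compare the errors: |x - 125/32| = |1453*32 - 125*372|/(372*32) = 4/11904, and |x - 207/53| = |1453*53 - 207*372|/(372*53) = 5/19716.
Cross-multiplying, 5*11904 = 59520 < 78864 = 4*19716, so 5/19716 is smaller: the intermediate fraction 207/53 is closer to x than 125/32.

207/53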